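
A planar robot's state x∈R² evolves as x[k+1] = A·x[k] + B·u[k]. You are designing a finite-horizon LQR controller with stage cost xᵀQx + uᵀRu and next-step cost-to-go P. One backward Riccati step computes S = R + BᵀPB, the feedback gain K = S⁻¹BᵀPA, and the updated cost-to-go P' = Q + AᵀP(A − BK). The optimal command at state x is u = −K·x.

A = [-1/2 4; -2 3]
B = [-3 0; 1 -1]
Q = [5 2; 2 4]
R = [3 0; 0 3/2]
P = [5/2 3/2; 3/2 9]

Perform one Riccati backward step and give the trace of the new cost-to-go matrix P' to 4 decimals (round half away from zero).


42.4898

BᵀP = [-6.0000 4.5000; -1.5000 -9.0000]
S = R + BᵀPB = [3 0; 0 3/2] + [22.5000 -4.5000; -4.5000 9.0000] = [25.5000 -4.5000; -4.5000 10.5000]
BᵀPA = [-6.0000 -10.5000; 18.7500 -33.0000]
K = S⁻¹·BᵀPA = [0.0864 -1.0455; 1.8227 -3.5909]
A−BK = [-0.2409 0.8636; -0.2636 0.4545]
AᵀP(A−BK) = [5.9670 -12.1932; -12.1932 27.5227]
P' = Q + AᵀP(A−BK) = [10.9670 -10.1932; -10.1932 31.5227]
tr(P') = 42.4898


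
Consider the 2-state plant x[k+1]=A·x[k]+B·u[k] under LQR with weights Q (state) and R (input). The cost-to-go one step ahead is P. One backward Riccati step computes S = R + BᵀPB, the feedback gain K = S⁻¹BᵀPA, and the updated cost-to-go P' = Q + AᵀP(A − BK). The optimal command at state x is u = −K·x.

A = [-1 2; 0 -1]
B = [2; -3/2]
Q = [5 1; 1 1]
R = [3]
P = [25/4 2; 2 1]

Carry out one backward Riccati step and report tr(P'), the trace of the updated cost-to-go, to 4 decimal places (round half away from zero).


BᵀP = [9.5000 2.5000]
S = R + BᵀPB = [3] + [15.2500] = [18.2500]
BᵀPA = [-9.5000 16.5000]
K = S⁻¹·BᵀPA = [-0.5205 0.9041]
A−BK = [0.0411 0.1918; -0.7808 0.3562]
AᵀP(A−BK) = [1.3048 -1.9110; -1.9110 3.0822]
P' = Q + AᵀP(A−BK) = [6.3048 -0.9110; -0.9110 4.0822]
tr(P') = 10.3870

10.3870


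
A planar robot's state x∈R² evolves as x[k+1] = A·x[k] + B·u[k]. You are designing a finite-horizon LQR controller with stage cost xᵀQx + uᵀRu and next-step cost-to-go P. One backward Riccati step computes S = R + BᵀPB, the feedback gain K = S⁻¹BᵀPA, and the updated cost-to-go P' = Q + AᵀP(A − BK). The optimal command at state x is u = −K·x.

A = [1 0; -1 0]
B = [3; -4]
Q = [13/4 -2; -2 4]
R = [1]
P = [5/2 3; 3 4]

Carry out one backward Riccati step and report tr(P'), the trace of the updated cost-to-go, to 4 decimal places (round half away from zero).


BᵀP = [-4.5000 -7.0000]
S = R + BᵀPB = [1] + [14.5000] = [15.5000]
BᵀPA = [2.5000 0.0000]
K = S⁻¹·BᵀPA = [0.1613 0.0000]
A−BK = [0.5161 0.0000; -0.3548 0.0000]
AᵀP(A−BK) = [0.0968 0.0000; 0.0000 0.0000]
P' = Q + AᵀP(A−BK) = [3.3468 -2.0000; -2.0000 4.0000]
tr(P') = 7.3468

7.3468


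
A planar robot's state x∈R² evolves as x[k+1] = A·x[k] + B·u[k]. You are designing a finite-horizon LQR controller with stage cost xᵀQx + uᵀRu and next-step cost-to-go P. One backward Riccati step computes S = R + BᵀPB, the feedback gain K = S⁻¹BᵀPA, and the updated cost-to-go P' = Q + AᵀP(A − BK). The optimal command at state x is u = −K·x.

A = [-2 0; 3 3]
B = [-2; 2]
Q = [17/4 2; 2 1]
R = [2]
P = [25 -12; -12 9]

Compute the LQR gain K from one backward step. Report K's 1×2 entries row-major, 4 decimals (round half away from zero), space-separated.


1.1709 0.5385

BᵀP = [-74.0000 42.0000]
S = R + BᵀPB = [2] + [232.0000] = [234.0000]
BᵀPA = [274.0000 126.0000]
K = S⁻¹·BᵀPA = [1.1709 0.5385]
A−BK = [0.3419 1.0769; 0.6581 1.9231]
AᵀP(A−BK) = [4.1624 5.4615; 5.4615 13.1538]
P' = Q + AᵀP(A−BK) = [8.4124 7.4615; 7.4615 14.1538]
tr(P') = 22.5662


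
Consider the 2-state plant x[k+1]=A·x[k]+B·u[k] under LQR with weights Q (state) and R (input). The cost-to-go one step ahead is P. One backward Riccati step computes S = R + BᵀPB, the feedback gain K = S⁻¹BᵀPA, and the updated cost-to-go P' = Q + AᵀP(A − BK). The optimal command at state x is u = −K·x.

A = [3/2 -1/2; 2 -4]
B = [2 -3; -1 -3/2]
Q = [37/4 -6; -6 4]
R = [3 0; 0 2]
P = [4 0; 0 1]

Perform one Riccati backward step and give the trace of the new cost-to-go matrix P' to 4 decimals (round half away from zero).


BᵀP = [8.0000 -1.0000; -12.0000 -1.5000]
S = R + BᵀPB = [3 0; 0 2] + [17.0000 -22.5000; -22.5000 38.2500] = [20.0000 -22.5000; -22.5000 40.2500]
BᵀPA = [10.0000 0.0000; -21.0000 12.0000]
K = S⁻¹·BᵀPA = [-0.2343 0.9038; -0.6527 0.8033]
A−BK = [0.0105 0.1025; 0.7866 -1.8912]
AᵀP(A−BK) = [1.6360 -3.1674; -3.1674 7.3598]
P' = Q + AᵀP(A−BK) = [10.8860 -9.1674; -9.1674 11.3598]
tr(P') = 22.2458

22.2458


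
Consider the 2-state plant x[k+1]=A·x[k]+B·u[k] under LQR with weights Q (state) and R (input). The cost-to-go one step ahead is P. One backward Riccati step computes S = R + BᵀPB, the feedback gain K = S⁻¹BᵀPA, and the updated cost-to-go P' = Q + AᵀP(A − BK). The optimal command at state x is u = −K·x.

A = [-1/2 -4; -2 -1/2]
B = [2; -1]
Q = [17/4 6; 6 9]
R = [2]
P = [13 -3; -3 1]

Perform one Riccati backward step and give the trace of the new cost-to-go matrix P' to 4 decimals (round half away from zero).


21.8470

BᵀP = [29.0000 -7.0000]
S = R + BᵀPB = [2] + [65.0000] = [67.0000]
BᵀPA = [-0.5000 -112.5000]
K = S⁻¹·BᵀPA = [-0.0075 -1.6791]
A−BK = [-0.4851 -0.6418; -2.0075 -2.1791]
AᵀP(A−BK) = [1.2463 1.4104; 1.4104 7.3507]
P' = Q + AᵀP(A−BK) = [5.4963 7.4104; 7.4104 16.3507]
tr(P') = 21.8470


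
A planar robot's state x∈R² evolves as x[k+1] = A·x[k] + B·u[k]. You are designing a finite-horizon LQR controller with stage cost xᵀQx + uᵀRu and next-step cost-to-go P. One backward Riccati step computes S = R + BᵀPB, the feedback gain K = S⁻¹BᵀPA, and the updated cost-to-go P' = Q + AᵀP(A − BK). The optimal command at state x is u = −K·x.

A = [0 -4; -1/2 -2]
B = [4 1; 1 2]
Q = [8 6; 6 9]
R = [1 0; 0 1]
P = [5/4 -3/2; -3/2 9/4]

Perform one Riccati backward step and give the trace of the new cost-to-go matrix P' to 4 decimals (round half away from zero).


17.8639

BᵀP = [3.5000 -3.7500; -1.7500 3.0000]
S = R + BᵀPB = [1 0; 0 1] + [10.2500 -4.0000; -4.0000 4.2500] = [11.2500 -4.0000; -4.0000 5.2500]
BᵀPA = [1.8750 -6.5000; -1.5000 1.0000]
K = S⁻¹·BᵀPA = [0.0893 -0.6996; -0.2177 -0.3425]
A−BK = [-0.1393 -0.8592; -0.1538 -0.6154]
AᵀP(A−BK) = [0.0686 0.0479; 0.0479 0.7954]
P' = Q + AᵀP(A−BK) = [8.0686 6.0479; 6.0479 9.7954]
tr(P') = 17.8639


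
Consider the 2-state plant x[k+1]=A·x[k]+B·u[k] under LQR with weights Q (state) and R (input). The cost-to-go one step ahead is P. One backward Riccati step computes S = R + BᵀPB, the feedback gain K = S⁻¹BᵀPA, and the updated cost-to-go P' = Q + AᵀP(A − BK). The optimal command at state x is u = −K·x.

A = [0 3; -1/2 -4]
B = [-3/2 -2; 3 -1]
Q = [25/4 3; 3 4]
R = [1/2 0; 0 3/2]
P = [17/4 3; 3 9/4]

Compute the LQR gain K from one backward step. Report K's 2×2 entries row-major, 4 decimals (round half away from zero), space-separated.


BᵀP = [2.6250 2.2500; -11.5000 -8.2500]
S = R + BᵀPB = [1/2 0; 0 3/2] + [2.8125 -7.5000; -7.5000 31.2500] = [3.3125 -7.5000; -7.5000 32.7500]
BᵀPA = [-1.1250 -1.1250; 4.1250 -1.5000]
K = S⁻¹·BᵀPA = [-0.1131 -0.9207; 0.1001 -0.2567]
A−BK = [0.0305 1.1056; -0.0607 -1.4945]
AᵀP(A−BK) = [0.0225 0.0229; 0.0229 0.8292]
P' = Q + AᵀP(A−BK) = [6.2725 3.0229; 3.0229 4.8292]
tr(P') = 11.1017

-0.1131 -0.9207 0.1001 -0.2567


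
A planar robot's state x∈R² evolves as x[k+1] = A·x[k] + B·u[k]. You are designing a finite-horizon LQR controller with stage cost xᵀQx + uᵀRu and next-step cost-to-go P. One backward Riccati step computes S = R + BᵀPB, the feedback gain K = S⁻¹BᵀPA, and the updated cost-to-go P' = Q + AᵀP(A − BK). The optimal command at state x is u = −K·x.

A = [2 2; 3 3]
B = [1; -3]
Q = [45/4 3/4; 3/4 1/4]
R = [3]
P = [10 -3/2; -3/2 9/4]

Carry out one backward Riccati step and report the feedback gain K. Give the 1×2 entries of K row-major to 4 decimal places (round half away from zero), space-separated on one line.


0.1006 0.1006

BᵀP = [14.5000 -8.2500]
S = R + BᵀPB = [3] + [39.2500] = [42.2500]
BᵀPA = [4.2500 4.2500]
K = S⁻¹·BᵀPA = [0.1006 0.1006]
A−BK = [1.8994 1.8994; 3.3018 3.3018]
AᵀP(A−BK) = [41.8225 41.8225; 41.8225 41.8225]
P' = Q + AᵀP(A−BK) = [53.0725 42.5725; 42.5725 42.0725]
tr(P') = 95.1450


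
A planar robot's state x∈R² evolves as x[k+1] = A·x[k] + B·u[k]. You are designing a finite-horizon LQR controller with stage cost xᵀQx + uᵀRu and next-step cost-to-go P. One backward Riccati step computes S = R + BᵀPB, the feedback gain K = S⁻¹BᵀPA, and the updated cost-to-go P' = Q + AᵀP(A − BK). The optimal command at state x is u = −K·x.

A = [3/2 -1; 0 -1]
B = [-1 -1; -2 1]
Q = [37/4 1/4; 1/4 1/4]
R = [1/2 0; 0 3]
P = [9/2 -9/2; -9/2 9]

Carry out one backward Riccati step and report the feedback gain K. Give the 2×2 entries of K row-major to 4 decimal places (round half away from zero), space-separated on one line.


BᵀP = [4.5000 -13.5000; -9.0000 13.5000]
S = R + BᵀPB = [1/2 0; 0 3] + [22.5000 -18.0000; -18.0000 22.5000] = [23.0000 -18.0000; -18.0000 25.5000]
BᵀPA = [6.7500 9.0000; -13.5000 -4.5000]
K = S⁻¹·BᵀPA = [-0.2700 0.5657; -0.7200 0.2229]
A−BK = [0.5100 -0.2114; 0.1800 -0.0914]
AᵀP(A−BK) = [2.2275 -0.8100; -0.8100 0.4114]
P' = Q + AᵀP(A−BK) = [11.4775 -0.5600; -0.5600 0.6614]
tr(P') = 12.1389

-0.2700 0.5657 -0.7200 0.2229


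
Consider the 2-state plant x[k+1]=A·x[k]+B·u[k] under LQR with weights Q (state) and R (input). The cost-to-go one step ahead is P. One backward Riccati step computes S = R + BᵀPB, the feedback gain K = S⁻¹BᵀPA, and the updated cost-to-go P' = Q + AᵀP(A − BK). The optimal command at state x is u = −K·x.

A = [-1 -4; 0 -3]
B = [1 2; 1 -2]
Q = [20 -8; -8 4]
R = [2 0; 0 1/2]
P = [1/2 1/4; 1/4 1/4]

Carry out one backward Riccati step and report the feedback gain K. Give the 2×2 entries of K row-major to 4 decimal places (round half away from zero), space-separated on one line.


BᵀP = [0.7500 0.5000; 0.5000 0.0000]
S = R + BᵀPB = [2 0; 0 1/2] + [1.2500 0.5000; 0.5000 1.0000] = [3.2500 0.5000; 0.5000 1.5000]
BᵀPA = [-0.7500 -4.5000; -0.5000 -2.0000]
K = S⁻¹·BᵀPA = [-0.1892 -1.2432; -0.2703 -0.9189]
A−BK = [-0.2703 -0.9189; -0.3514 -3.5946]
AᵀP(A−BK) = [0.2230 1.3581; 1.3581 8.8176]
P' = Q + AᵀP(A−BK) = [20.2230 -6.6419; -6.6419 12.8176]
tr(P') = 33.0405

-0.1892 -1.2432 -0.2703 -0.9189


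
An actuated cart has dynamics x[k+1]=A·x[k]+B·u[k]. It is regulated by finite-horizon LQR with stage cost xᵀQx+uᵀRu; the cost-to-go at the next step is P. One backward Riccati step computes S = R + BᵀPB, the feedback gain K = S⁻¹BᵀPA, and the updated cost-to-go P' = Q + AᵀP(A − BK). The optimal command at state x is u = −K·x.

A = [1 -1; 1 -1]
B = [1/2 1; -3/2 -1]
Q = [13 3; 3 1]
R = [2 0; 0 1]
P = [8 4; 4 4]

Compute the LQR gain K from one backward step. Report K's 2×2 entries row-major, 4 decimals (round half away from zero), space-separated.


-1.2258 1.2258 1.2903 -1.2903

BᵀP = [-2.0000 -4.0000; 4.0000 0.0000]
S = R + BᵀPB = [2 0; 0 1] + [5.0000 2.0000; 2.0000 4.0000] = [7.0000 2.0000; 2.0000 5.0000]
BᵀPA = [-6.0000 6.0000; 4.0000 -4.0000]
K = S⁻¹·BᵀPA = [-1.2258 1.2258; 1.2903 -1.2903]
A−BK = [0.3226 -0.3226; 0.4516 -0.4516]
AᵀP(A−BK) = [7.4839 -7.4839; -7.4839 7.4839]
P' = Q + AᵀP(A−BK) = [20.4839 -4.4839; -4.4839 8.4839]
tr(P') = 28.9677


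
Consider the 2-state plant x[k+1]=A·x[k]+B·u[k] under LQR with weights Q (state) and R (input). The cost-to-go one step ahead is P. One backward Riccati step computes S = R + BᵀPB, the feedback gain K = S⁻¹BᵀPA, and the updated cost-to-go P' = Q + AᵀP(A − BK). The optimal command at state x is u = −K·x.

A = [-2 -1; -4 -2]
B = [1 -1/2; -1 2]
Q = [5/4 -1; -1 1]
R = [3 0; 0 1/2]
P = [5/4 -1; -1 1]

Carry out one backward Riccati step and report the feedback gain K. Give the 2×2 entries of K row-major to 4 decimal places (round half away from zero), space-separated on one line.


-0.0216 -0.0108 -0.7135 -0.3568

BᵀP = [2.2500 -2.0000; -2.6250 2.5000]
S = R + BᵀPB = [3 0; 0 1/2] + [4.2500 -5.1250; -5.1250 6.3125] = [7.2500 -5.1250; -5.1250 6.8125]
BᵀPA = [3.5000 1.7500; -4.7500 -2.3750]
K = S⁻¹·BᵀPA = [-0.0216 -0.0108; -0.7135 -0.3568]
A−BK = [-2.3351 -1.1676; -2.5946 -1.2973]
AᵀP(A−BK) = [1.6865 0.8432; 0.8432 0.4216]
P' = Q + AᵀP(A−BK) = [2.9365 -0.1568; -0.1568 1.4216]
tr(P') = 4.3581


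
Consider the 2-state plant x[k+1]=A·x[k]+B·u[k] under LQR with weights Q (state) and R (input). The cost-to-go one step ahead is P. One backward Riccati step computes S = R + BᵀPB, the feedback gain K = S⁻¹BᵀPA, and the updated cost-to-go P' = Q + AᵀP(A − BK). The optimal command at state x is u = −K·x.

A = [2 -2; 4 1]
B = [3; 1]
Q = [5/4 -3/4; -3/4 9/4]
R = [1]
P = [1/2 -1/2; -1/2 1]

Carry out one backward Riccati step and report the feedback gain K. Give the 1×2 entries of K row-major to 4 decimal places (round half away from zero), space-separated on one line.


0.0000 -0.7143

BᵀP = [1.0000 -0.5000]
S = R + BᵀPB = [1] + [2.5000] = [3.5000]
BᵀPA = [0.0000 -2.5000]
K = S⁻¹·BᵀPA = [0.0000 -0.7143]
A−BK = [2.0000 0.1429; 4.0000 1.7143]
AᵀP(A−BK) = [10.0000 5.0000; 5.0000 3.2143]
P' = Q + AᵀP(A−BK) = [11.2500 4.2500; 4.2500 5.4643]
tr(P') = 16.7143


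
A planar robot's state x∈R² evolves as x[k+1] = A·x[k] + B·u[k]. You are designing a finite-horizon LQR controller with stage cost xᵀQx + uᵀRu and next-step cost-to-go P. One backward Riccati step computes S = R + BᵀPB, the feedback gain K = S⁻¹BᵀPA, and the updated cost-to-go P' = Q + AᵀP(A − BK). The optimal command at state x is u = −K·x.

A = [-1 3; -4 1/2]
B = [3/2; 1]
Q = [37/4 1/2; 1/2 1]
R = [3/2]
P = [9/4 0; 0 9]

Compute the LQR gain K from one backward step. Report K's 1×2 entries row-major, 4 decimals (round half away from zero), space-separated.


-2.5301 0.9398

BᵀP = [3.3750 9.0000]
S = R + BᵀPB = [3/2] + [14.0625] = [15.5625]
BᵀPA = [-39.3750 14.6250]
K = S⁻¹·BᵀPA = [-2.5301 0.9398]
A−BK = [2.7952 1.5904; -1.4699 -0.4398]
AᵀP(A−BK) = [46.6265 12.2530; 12.2530 8.7560]
P' = Q + AᵀP(A−BK) = [55.8765 12.7530; 12.7530 9.7560]
tr(P') = 65.6325


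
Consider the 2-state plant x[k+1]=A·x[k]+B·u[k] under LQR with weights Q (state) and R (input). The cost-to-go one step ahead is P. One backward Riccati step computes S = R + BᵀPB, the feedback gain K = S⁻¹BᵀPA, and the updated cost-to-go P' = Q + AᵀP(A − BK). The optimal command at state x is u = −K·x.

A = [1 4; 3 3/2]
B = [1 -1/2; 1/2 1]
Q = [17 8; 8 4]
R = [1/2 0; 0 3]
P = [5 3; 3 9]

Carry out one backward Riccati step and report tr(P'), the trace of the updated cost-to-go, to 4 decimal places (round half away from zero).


BᵀP = [6.5000 7.5000; 0.5000 7.5000]
S = R + BᵀPB = [1/2 0; 0 3] + [10.2500 4.2500; 4.2500 7.2500] = [10.7500 4.2500; 4.2500 10.2500]
BᵀPA = [29.0000 37.2500; 23.0000 13.2500]
K = S⁻¹·BᵀPA = [2.1655 3.5332; 1.3460 -0.1723]
A−BK = [-0.4925 0.3806; 0.5712 -0.0943]
AᵀP(A−BK) = [10.2415 2.4993; 2.4993 6.9199]
P' = Q + AᵀP(A−BK) = [27.2415 10.4993; 10.4993 10.9199]
tr(P') = 38.1615

38.1615


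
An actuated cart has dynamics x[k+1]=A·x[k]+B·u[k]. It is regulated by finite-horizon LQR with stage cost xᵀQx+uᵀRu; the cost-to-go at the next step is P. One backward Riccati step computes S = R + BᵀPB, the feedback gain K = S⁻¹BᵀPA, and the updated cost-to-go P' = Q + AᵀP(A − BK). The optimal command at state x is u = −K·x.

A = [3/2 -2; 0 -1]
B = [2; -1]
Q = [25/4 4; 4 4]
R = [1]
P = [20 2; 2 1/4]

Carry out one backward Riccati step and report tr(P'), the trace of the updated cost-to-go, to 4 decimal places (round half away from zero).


12.3183

BᵀP = [38.0000 3.7500]
S = R + BᵀPB = [1] + [72.2500] = [73.2500]
BᵀPA = [57.0000 -79.7500]
K = S⁻¹·BᵀPA = [0.7782 -1.0887]
A−BK = [-0.0563 0.1775; 0.7782 -2.0887]
AᵀP(A−BK) = [0.6451 -0.9420; -0.9420 1.4232]
P' = Q + AᵀP(A−BK) = [6.8951 3.0580; 3.0580 5.4232]
tr(P') = 12.3183


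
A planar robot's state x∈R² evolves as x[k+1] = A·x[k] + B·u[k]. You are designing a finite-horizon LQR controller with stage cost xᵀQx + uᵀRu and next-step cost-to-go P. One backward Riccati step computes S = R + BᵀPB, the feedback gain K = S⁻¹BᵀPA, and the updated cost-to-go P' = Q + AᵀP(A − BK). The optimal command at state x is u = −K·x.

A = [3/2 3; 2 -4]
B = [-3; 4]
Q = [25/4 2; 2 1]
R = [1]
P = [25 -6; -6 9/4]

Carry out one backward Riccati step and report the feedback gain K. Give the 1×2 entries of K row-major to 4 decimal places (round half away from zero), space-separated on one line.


BᵀP = [-99.0000 27.0000]
S = R + BᵀPB = [1] + [405.0000] = [406.0000]
BᵀPA = [-94.5000 -405.0000]
K = S⁻¹·BᵀPA = [-0.2328 -0.9975]
A−BK = [0.8017 0.0074; 2.9310 -0.0099]
AᵀP(A−BK) = [7.2543 0.2328; 0.2328 0.9975]
P' = Q + AᵀP(A−BK) = [13.5043 2.2328; 2.2328 1.9975]
tr(P') = 15.5018

-0.2328 -0.9975


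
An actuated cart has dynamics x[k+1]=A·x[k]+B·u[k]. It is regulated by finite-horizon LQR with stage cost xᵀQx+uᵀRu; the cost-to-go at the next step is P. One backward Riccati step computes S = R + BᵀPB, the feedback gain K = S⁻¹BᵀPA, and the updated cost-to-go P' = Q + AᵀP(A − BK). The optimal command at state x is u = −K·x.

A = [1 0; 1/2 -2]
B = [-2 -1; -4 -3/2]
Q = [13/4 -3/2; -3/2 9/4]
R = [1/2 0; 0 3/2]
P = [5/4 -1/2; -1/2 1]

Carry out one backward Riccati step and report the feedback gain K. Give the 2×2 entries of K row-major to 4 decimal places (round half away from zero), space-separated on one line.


BᵀP = [-0.5000 -3.0000; -0.5000 -1.0000]
S = R + BᵀPB = [1/2 0; 0 3/2] + [13.0000 5.0000; 5.0000 2.0000] = [13.5000 5.0000; 5.0000 3.5000]
BᵀPA = [-2.0000 6.0000; -1.0000 2.0000]
K = S⁻¹·BᵀPA = [-0.0899 0.4944; -0.1573 -0.1348]
A−BK = [0.6629 0.8539; -0.0955 -0.2247]
AᵀP(A−BK) = [0.6629 0.8539; 0.8539 1.3034]
P' = Q + AᵀP(A−BK) = [3.9129 -0.6461; -0.6461 3.5534]
tr(P') = 7.4663

-0.0899 0.4944 -0.1573 -0.1348


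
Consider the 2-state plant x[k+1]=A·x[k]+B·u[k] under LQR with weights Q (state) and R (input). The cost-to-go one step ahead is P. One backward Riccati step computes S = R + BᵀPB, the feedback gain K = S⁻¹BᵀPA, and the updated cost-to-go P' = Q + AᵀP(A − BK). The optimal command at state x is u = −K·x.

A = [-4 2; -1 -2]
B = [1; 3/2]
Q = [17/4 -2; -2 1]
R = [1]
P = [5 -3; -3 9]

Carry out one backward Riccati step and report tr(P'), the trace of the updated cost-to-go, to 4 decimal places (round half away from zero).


BᵀP = [0.5000 10.5000]
S = R + BᵀPB = [1] + [16.2500] = [17.2500]
BᵀPA = [-12.5000 -20.0000]
K = S⁻¹·BᵀPA = [-0.7246 -1.1594]
A−BK = [-3.2754 3.1594; 0.0870 -0.2609]
AᵀP(A−BK) = [55.9420 -54.4928; -54.4928 56.8116]
P' = Q + AᵀP(A−BK) = [60.1920 -56.4928; -56.4928 57.8116]
tr(P') = 118.0036

118.0036


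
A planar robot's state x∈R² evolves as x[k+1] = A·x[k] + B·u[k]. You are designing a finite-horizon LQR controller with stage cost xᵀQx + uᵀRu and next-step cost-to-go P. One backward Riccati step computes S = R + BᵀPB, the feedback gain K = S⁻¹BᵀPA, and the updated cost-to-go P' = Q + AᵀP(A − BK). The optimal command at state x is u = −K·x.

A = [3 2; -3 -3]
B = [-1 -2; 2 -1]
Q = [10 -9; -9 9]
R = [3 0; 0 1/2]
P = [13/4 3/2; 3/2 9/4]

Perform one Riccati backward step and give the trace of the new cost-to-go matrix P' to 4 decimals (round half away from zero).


30.7172

BᵀP = [-0.2500 3.0000; -8.0000 -5.2500]
S = R + BᵀPB = [3 0; 0 1/2] + [6.2500 -2.5000; -2.5000 21.2500] = [9.2500 -2.5000; -2.5000 21.7500]
BᵀPA = [-9.7500 -9.5000; -8.2500 -0.2500]
K = S⁻¹·BᵀPA = [-1.1937 -1.0632; -0.5165 -0.1337]
A−BK = [0.7733 0.6694; -1.1292 -1.0074]
AᵀP(A−BK) = [6.6007 5.7812; 5.7812 5.1165]
P' = Q + AᵀP(A−BK) = [16.6007 -3.2188; -3.2188 14.1165]
tr(P') = 30.7172


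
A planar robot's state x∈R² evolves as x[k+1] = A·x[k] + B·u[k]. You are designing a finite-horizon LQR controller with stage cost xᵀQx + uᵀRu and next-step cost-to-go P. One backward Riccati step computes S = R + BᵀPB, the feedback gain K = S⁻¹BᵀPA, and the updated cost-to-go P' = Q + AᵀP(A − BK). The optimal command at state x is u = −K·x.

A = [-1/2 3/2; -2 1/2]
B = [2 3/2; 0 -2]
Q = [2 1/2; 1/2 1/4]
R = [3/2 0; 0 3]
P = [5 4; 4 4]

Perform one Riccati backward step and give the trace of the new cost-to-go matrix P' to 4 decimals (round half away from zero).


BᵀP = [10.0000 8.0000; -0.5000 -2.0000]
S = R + BᵀPB = [3/2 0; 0 3] + [20.0000 -1.0000; -1.0000 3.2500] = [21.5000 -1.0000; -1.0000 6.2500]
BᵀPA = [-21.0000 19.0000; 4.2500 -1.7500]
K = S⁻¹·BᵀPA = [-0.9522 0.8772; 0.5276 -0.1396]
A−BK = [0.6129 -0.0450; -0.9447 0.2207]
AᵀP(A−BK) = [3.0112 -1.7348; -1.7348 1.3383]
P' = Q + AᵀP(A−BK) = [5.0112 -1.2348; -1.2348 1.5883]
tr(P') = 6.5996

6.5996


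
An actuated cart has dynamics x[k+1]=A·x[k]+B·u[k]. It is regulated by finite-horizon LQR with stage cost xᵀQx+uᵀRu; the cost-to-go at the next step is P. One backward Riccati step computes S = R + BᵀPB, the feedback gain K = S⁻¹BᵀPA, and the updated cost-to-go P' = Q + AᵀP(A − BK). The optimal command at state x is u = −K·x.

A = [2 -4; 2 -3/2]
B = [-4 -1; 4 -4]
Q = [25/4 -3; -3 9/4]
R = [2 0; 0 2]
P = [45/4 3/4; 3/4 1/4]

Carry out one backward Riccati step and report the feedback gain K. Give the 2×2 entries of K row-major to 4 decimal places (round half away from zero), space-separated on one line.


-0.3522 0.7852 -0.6190 0.8758

BᵀP = [-42.0000 -2.0000; -14.2500 -1.7500]
S = R + BᵀPB = [2 0; 0 2] + [160.0000 50.0000; 50.0000 21.2500] = [162.0000 50.0000; 50.0000 23.2500]
BᵀPA = [-88.0000 171.0000; -32.0000 59.6250]
K = S⁻¹·BᵀPA = [-0.3522 0.7852; -0.6190 0.8758]
A−BK = [-0.0276 0.0168; 0.9325 -1.1376]
AᵀP(A−BK) = [1.2017 -1.8725; -1.8725 3.0654]
P' = Q + AᵀP(A−BK) = [7.4517 -4.8725; -4.8725 5.3154]
tr(P') = 12.7672


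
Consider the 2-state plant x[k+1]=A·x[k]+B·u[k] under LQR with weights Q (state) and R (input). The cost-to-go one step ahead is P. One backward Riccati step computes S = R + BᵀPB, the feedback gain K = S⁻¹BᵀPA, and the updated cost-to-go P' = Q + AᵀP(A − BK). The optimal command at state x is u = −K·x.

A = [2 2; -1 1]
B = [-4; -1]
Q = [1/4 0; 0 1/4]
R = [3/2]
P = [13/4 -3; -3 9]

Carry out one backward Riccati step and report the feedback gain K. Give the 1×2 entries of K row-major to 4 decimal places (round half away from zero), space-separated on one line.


-0.5974 -0.4416

BᵀP = [-10.0000 3.0000]
S = R + BᵀPB = [3/2] + [37.0000] = [38.5000]
BᵀPA = [-23.0000 -17.0000]
K = S⁻¹·BᵀPA = [-0.5974 -0.4416]
A−BK = [-0.3896 0.2338; -1.5974 0.5584]
AᵀP(A−BK) = [20.2597 -6.1558; -6.1558 2.4935]
P' = Q + AᵀP(A−BK) = [20.5097 -6.1558; -6.1558 2.7435]
tr(P') = 23.2532


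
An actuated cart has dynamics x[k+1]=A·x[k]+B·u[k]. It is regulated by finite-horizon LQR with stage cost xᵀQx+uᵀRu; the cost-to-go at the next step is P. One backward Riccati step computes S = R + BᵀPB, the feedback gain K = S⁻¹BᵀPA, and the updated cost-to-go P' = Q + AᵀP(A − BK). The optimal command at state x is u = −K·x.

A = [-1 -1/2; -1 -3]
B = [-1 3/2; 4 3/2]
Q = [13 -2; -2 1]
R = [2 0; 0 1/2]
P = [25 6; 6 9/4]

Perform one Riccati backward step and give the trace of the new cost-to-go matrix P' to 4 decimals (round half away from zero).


14.8763

BᵀP = [-1.0000 3.0000; 46.5000 12.3750]
S = R + BᵀPB = [2 0; 0 1/2] + [13.0000 3.0000; 3.0000 88.3125] = [15.0000 3.0000; 3.0000 88.8125]
BᵀPA = [-2.0000 -8.5000; -58.8750 -60.3750]
K = S⁻¹·BᵀPA = [-0.0008 -0.4336; -0.6629 -0.6652]
A−BK = [-0.0064 0.0641; -0.0026 -0.2677]
AᵀP(A−BK) = [0.2210 0.2217; 0.2217 0.6554]
P' = Q + AᵀP(A−BK) = [13.2210 -1.7783; -1.7783 1.6554]
tr(P') = 14.8763


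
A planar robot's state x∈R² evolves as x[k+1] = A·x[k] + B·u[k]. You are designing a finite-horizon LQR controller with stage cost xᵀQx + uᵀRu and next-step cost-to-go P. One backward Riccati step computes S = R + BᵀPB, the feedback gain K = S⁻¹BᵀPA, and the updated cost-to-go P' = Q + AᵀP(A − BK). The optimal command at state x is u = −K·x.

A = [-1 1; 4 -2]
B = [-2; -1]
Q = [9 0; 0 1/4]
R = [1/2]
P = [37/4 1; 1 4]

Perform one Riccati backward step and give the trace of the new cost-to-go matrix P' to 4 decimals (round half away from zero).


94.0687

BᵀP = [-19.5000 -6.0000]
S = R + BᵀPB = [1/2] + [45.0000] = [45.5000]
BᵀPA = [-4.5000 -7.5000]
K = S⁻¹·BᵀPA = [-0.0989 -0.1648]
A−BK = [-1.1978 0.6703; 3.9011 -2.1648]
AᵀP(A−BK) = [64.8049 -35.9918; -35.9918 20.0137]
P' = Q + AᵀP(A−BK) = [73.8049 -35.9918; -35.9918 20.2637]
tr(P') = 94.0687


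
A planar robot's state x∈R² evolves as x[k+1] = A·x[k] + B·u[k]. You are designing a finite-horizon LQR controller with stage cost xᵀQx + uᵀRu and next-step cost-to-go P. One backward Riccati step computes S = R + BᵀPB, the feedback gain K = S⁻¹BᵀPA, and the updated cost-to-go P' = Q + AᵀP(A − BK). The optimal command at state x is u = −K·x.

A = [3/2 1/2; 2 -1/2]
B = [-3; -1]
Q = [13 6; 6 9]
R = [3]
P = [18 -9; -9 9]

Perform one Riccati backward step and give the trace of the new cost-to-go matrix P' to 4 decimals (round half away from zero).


39.2125

BᵀP = [-45.0000 18.0000]
S = R + BᵀPB = [3] + [117.0000] = [120.0000]
BᵀPA = [-31.5000 -31.5000]
K = S⁻¹·BᵀPA = [-0.2625 -0.2625]
A−BK = [0.7125 -0.2875; 1.7375 -0.7625]
AᵀP(A−BK) = [14.2313 -6.0188; -6.0188 2.9813]
P' = Q + AᵀP(A−BK) = [27.2313 -0.0188; -0.0188 11.9813]
tr(P') = 39.2125


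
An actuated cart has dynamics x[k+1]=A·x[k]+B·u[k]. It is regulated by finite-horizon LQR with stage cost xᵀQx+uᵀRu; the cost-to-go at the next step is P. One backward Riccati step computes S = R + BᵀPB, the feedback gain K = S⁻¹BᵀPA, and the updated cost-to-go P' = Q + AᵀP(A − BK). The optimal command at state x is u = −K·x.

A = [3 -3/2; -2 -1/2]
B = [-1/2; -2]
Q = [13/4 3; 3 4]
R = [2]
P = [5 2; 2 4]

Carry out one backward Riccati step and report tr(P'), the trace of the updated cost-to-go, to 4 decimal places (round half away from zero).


50.6694

BᵀP = [-6.5000 -9.0000]
S = R + BᵀPB = [2] + [21.2500] = [23.2500]
BᵀPA = [-1.5000 14.2500]
K = S⁻¹·BᵀPA = [-0.0645 0.6129]
A−BK = [2.9677 -1.1935; -2.1290 0.7258]
AᵀP(A−BK) = [36.9032 -14.5806; -14.5806 6.5161]
P' = Q + AᵀP(A−BK) = [40.1532 -11.5806; -11.5806 10.5161]
tr(P') = 50.6694


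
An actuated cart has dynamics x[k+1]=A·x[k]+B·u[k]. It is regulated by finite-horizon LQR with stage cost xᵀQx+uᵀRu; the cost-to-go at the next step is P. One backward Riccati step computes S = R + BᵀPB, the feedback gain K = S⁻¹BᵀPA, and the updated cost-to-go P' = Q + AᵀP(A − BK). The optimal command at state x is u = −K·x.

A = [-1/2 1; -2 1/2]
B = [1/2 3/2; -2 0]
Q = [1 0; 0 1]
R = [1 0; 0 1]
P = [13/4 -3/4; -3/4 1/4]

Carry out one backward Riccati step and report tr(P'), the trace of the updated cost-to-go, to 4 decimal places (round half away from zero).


2.5428

BᵀP = [3.1250 -0.8750; 4.8750 -1.1250]
S = R + BᵀPB = [1 0; 0 1] + [3.3125 4.6875; 4.6875 7.3125] = [4.3125 4.6875; 4.6875 8.3125]
BᵀPA = [0.1875 2.6875; -0.1875 4.3125]
K = S⁻¹·BᵀPA = [0.1757 0.1532; -0.1216 0.4324]
A−BK = [-0.4054 0.2748; -1.6486 0.8063]
AᵀP(A−BK) = [0.2568 -0.1351; -0.1351 0.2860]
P' = Q + AᵀP(A−BK) = [1.2568 -0.1351; -0.1351 1.2860]
tr(P') = 2.5428


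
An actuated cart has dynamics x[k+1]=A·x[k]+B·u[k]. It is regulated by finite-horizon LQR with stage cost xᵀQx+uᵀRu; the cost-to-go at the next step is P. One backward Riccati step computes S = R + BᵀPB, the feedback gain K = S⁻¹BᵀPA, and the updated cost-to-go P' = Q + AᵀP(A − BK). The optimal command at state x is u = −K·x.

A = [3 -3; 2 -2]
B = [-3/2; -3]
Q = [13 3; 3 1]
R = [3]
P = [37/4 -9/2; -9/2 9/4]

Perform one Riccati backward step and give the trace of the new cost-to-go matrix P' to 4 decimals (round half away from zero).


BᵀP = [-0.3750 0.0000]
S = R + BᵀPB = [3] + [0.5625] = [3.5625]
BᵀPA = [-1.1250 1.1250]
K = S⁻¹·BᵀPA = [-0.3158 0.3158]
A−BK = [2.5263 -2.5263; 1.0526 -1.0526]
AᵀP(A−BK) = [37.8947 -37.8947; -37.8947 37.8947]
P' = Q + AᵀP(A−BK) = [50.8947 -34.8947; -34.8947 38.8947]
tr(P') = 89.7895

89.7895


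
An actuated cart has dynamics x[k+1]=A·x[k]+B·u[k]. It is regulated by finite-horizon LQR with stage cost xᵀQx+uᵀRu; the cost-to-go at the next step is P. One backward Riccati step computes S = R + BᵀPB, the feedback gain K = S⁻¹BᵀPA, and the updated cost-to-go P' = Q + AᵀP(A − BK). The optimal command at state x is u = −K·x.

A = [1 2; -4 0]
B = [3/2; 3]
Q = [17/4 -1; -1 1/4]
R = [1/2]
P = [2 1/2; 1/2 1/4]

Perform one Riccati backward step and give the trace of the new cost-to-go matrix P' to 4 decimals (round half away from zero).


BᵀP = [4.5000 1.5000]
S = R + BᵀPB = [1/2] + [11.2500] = [11.7500]
BᵀPA = [-1.5000 9.0000]
K = S⁻¹·BᵀPA = [-0.1277 0.7660]
A−BK = [1.1915 0.8511; -3.6170 -2.2979]
AᵀP(A−BK) = [1.8085 1.1489; 1.1489 1.1064]
P' = Q + AᵀP(A−BK) = [6.0585 0.1489; 0.1489 1.3564]
tr(P') = 7.4149

7.4149


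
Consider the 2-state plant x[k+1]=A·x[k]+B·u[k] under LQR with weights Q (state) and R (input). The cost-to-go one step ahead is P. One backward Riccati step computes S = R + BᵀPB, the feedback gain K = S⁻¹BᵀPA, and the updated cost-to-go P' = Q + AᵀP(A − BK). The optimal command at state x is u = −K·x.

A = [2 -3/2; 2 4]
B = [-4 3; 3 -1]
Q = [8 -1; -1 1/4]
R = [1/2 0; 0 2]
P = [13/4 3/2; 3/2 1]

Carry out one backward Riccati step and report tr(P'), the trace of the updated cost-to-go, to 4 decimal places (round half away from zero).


17.2305

BᵀP = [-8.5000 -3.0000; 8.2500 3.5000]
S = R + BᵀPB = [1/2 0; 0 2] + [25.0000 -22.5000; -22.5000 21.2500] = [25.5000 -22.5000; -22.5000 23.2500]
BᵀPA = [-23.0000 0.7500; 23.5000 1.6250]
K = S⁻¹·BᵀPA = [-0.0693 0.6234; 0.9437 0.6732]
A−BK = [-1.1082 -1.0260; 3.1515 2.8030]
AᵀP(A−BK) = [5.2294 4.2684; 4.2684 3.7511]
P' = Q + AᵀP(A−BK) = [13.2294 3.2684; 3.2684 4.0011]
tr(P') = 17.2305


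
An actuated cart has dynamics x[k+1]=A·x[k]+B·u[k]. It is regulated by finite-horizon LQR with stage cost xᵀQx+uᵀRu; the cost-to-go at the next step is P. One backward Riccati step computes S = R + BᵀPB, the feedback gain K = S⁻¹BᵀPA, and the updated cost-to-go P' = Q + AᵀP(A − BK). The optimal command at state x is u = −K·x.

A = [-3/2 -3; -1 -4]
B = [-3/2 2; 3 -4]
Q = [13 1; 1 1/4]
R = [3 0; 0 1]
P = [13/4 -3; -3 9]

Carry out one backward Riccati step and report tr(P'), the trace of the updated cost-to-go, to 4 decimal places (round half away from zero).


59.3408

BᵀP = [-13.8750 31.5000; 18.5000 -42.0000]
S = R + BᵀPB = [3 0; 0 1] + [115.3125 -153.7500; -153.7500 205.0000] = [118.3125 -153.7500; -153.7500 206.0000]
BᵀPA = [-10.6875 -84.3750; 14.2500 112.5000]
K = S⁻¹·BᵀPA = [-0.0146 -0.1151; 0.0583 0.4602]
A−BK = [-1.6385 -4.0931; -0.7231 -1.8139]
AᵀP(A−BK) = [6.3260 15.8369; 15.8369 39.7648]
P' = Q + AᵀP(A−BK) = [19.3260 16.8369; 16.8369 40.0148]
tr(P') = 59.3408


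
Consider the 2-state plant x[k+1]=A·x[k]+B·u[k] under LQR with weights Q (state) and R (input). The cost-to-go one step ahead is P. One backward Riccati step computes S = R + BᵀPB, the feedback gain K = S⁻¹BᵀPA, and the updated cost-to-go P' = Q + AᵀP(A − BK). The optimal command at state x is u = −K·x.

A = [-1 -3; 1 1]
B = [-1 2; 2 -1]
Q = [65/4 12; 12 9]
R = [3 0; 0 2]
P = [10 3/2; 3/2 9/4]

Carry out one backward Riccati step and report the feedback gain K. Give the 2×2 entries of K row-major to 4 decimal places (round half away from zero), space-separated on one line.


BᵀP = [-7.0000 3.0000; 18.5000 0.7500]
S = R + BᵀPB = [3 0; 0 2] + [13.0000 -17.0000; -17.0000 36.2500] = [16.0000 -17.0000; -17.0000 38.2500]
BᵀPA = [10.0000 24.0000; -17.7500 -54.7500]
K = S⁻¹·BᵀPA = [0.2500 -0.0395; -0.3529 -1.4489]
A−BK = [-0.0441 -0.1416; 0.1471 -0.3700]
AᵀP(A−BK) = [0.4853 0.9265; 0.9265 4.8692]
P' = Q + AᵀP(A−BK) = [16.7353 12.9265; 12.9265 13.8692]
tr(P') = 30.6045

0.2500 -0.0395 -0.3529 -1.4489


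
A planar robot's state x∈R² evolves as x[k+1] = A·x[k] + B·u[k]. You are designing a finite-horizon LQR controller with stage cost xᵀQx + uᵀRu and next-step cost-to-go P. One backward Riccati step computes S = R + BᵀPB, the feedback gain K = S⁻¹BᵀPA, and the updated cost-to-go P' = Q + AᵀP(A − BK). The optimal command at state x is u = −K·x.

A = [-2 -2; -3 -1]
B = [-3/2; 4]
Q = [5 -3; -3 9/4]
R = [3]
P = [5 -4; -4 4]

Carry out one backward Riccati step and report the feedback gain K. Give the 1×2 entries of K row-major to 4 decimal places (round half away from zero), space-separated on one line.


-0.1505 0.1980

BᵀP = [-23.5000 22.0000]
S = R + BᵀPB = [3] + [123.2500] = [126.2500]
BᵀPA = [-19.0000 25.0000]
K = S⁻¹·BᵀPA = [-0.1505 0.1980]
A−BK = [-2.2257 -1.7030; -2.3980 -1.7921]
AᵀP(A−BK) = [5.1406 3.7624; 3.7624 3.0495]
P' = Q + AᵀP(A−BK) = [10.1406 0.7624; 0.7624 5.2995]
tr(P') = 15.4401


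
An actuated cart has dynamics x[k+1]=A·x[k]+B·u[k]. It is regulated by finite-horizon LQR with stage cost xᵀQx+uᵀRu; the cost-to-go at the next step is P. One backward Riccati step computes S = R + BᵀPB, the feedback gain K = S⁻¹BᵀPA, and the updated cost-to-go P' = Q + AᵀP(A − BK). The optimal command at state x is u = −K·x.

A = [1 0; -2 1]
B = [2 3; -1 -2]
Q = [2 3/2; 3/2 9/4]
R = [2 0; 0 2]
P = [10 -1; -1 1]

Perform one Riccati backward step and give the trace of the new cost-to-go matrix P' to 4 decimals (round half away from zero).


6.6627

BᵀP = [21.0000 -3.0000; 32.0000 -5.0000]
S = R + BᵀPB = [2 0; 0 2] + [45.0000 69.0000; 69.0000 106.0000] = [47.0000 69.0000; 69.0000 108.0000]
BᵀPA = [27.0000 -3.0000; 42.0000 -5.0000]
K = S⁻¹·BᵀPA = [0.0571 0.0667; 0.3524 -0.0889]
A−BK = [-0.1714 0.1333; -1.2381 0.8889]
AᵀP(A−BK) = [1.6571 -1.0667; -1.0667 0.7556]
P' = Q + AᵀP(A−BK) = [3.6571 0.4333; 0.4333 3.0056]
tr(P') = 6.6627


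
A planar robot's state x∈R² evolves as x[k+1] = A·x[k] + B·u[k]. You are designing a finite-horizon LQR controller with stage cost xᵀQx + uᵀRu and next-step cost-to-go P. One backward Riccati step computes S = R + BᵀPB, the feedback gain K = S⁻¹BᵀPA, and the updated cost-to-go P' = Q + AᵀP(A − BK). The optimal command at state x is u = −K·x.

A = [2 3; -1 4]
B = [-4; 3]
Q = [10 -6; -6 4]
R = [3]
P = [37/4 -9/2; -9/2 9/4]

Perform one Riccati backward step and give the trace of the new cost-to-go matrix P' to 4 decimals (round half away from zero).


BᵀP = [-50.5000 24.7500]
S = R + BᵀPB = [3] + [276.2500] = [279.2500]
BᵀPA = [-125.7500 -52.5000]
K = S⁻¹·BᵀPA = [-0.4503 -0.1880]
A−BK = [0.1987 2.2480; 0.3509 4.5640]
AᵀP(A−BK) = [0.6231 0.3585; 0.3585 1.3798]
P' = Q + AᵀP(A−BK) = [10.6231 -5.6415; -5.6415 5.3798]
tr(P') = 16.0029

16.0029


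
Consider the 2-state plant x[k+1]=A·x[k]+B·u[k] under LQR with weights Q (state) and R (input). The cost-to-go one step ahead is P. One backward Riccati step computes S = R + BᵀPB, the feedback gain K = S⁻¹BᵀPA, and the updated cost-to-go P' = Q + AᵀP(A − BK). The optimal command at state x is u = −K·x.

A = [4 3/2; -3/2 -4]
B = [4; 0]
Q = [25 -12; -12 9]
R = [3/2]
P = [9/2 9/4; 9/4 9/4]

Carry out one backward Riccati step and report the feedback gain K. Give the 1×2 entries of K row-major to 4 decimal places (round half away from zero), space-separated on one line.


0.7959 -0.1224

BᵀP = [18.0000 9.0000]
S = R + BᵀPB = [3/2] + [72.0000] = [73.5000]
BᵀPA = [58.5000 -9.0000]
K = S⁻¹·BᵀPA = [0.7959 -0.1224]
A−BK = [0.8163 1.9898; -1.5000 -4.0000]
AᵀP(A−BK) = [3.5013 6.6008; 6.6008 18.0230]
P' = Q + AᵀP(A−BK) = [28.5013 -5.3992; -5.3992 27.0230]
tr(P') = 55.5242


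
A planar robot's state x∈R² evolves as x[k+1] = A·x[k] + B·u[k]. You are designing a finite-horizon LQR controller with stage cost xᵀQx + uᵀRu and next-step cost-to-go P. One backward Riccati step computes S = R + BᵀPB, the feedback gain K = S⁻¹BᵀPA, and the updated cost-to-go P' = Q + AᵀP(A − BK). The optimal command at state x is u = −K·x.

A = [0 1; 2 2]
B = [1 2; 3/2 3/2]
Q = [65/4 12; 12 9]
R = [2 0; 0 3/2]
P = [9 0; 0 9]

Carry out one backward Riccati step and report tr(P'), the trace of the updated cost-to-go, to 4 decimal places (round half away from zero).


BᵀP = [9.0000 13.5000; 18.0000 13.5000]
S = R + BᵀPB = [2 0; 0 3/2] + [29.2500 38.2500; 38.2500 56.2500] = [31.2500 38.2500; 38.2500 57.7500]
BᵀPA = [27.0000 36.0000; 27.0000 45.0000]
K = S⁻¹·BᵀPA = [1.5412 1.0472; -0.5532 0.0856]
A−BK = [-0.4347 -0.2184; 0.5181 0.3008]
AᵀP(A−BK) = [9.3260 5.4138; 5.4138 3.4479]
P' = Q + AᵀP(A−BK) = [25.5760 17.4138; 17.4138 12.4479]
tr(P') = 38.0239

38.0239


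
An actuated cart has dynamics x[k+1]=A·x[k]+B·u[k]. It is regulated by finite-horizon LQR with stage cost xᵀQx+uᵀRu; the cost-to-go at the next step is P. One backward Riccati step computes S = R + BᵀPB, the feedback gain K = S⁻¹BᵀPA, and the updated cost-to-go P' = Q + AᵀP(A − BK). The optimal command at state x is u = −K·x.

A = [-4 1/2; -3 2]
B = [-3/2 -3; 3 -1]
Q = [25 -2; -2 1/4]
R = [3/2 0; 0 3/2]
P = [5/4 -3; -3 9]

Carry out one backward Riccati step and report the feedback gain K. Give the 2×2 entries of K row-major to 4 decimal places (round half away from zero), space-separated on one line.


BᵀP = [-10.8750 31.5000; -0.7500 0.0000]
S = R + BᵀPB = [3/2 0; 0 3/2] + [110.8125 1.1250; 1.1250 2.2500] = [112.3125 1.1250; 1.1250 3.7500]
BᵀPA = [-51.0000 57.5625; 3.0000 -0.3750]
K = S⁻¹·BᵀPA = [-0.4635 0.5151; 0.9390 -0.2545]
A−BK = [-1.8781 0.5090; -0.6705 0.2003]
AᵀP(A−BK) = [2.5445 -0.9678; -0.9678 0.5683]
P' = Q + AᵀP(A−BK) = [27.5445 -2.9678; -2.9678 0.8183]
tr(P') = 28.3629

-0.4635 0.5151 0.9390 -0.2545


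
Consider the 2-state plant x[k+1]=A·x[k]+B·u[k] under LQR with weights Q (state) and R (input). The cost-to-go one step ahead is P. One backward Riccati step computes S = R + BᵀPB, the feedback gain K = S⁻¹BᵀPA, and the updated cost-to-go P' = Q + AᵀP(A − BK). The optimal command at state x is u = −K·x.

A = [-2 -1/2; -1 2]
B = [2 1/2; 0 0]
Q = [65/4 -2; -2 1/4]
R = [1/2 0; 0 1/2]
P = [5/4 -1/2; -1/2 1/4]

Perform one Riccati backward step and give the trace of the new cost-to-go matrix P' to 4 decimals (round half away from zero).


17.2070

BᵀP = [2.5000 -1.0000; 0.6250 -0.2500]
S = R + BᵀPB = [1/2 0; 0 1/2] + [5.0000 1.2500; 1.2500 0.3125] = [5.5000 1.2500; 1.2500 0.8125]
BᵀPA = [-4.0000 -3.2500; -1.0000 -0.8125]
K = S⁻¹·BᵀPA = [-0.6882 -0.5591; -0.1720 -0.1398]
A−BK = [-0.5376 0.6882; -1.0000 2.0000]
AᵀP(A−BK) = [0.3253 0.1237; 0.1237 0.3817]
P' = Q + AᵀP(A−BK) = [16.5753 -1.8763; -1.8763 0.6317]
tr(P') = 17.2070


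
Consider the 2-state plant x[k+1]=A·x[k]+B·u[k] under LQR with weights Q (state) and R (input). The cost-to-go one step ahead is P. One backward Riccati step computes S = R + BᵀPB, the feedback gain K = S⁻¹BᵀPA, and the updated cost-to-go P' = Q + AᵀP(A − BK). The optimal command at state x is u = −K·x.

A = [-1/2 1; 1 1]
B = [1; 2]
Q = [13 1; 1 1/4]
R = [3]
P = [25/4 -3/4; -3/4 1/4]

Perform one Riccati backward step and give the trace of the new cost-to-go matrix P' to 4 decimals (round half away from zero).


BᵀP = [4.7500 -0.2500]
S = R + BᵀPB = [3] + [4.2500] = [7.2500]
BᵀPA = [-2.6250 4.5000]
K = S⁻¹·BᵀPA = [-0.3621 0.6207]
A−BK = [-0.1379 0.3793; 1.7241 -0.2414]
AᵀP(A−BK) = [1.6121 -1.6207; -1.6207 2.2069]
P' = Q + AᵀP(A−BK) = [14.6121 -0.6207; -0.6207 2.4569]
tr(P') = 17.0690

17.0690
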